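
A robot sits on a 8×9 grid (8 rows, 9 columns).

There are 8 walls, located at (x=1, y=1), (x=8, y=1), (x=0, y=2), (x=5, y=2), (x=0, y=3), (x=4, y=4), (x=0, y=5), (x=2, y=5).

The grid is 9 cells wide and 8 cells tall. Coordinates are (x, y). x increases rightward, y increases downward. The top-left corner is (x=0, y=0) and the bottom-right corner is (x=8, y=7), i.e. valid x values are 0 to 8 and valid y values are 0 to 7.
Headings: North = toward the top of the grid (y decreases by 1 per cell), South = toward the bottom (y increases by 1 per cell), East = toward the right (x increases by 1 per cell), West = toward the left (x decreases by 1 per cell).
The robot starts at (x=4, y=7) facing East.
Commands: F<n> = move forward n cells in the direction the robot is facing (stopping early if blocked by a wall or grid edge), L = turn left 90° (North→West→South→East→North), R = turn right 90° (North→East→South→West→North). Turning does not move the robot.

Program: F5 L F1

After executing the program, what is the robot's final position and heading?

Answer: Final position: (x=8, y=6), facing North

Derivation:
Start: (x=4, y=7), facing East
  F5: move forward 4/5 (blocked), now at (x=8, y=7)
  L: turn left, now facing North
  F1: move forward 1, now at (x=8, y=6)
Final: (x=8, y=6), facing North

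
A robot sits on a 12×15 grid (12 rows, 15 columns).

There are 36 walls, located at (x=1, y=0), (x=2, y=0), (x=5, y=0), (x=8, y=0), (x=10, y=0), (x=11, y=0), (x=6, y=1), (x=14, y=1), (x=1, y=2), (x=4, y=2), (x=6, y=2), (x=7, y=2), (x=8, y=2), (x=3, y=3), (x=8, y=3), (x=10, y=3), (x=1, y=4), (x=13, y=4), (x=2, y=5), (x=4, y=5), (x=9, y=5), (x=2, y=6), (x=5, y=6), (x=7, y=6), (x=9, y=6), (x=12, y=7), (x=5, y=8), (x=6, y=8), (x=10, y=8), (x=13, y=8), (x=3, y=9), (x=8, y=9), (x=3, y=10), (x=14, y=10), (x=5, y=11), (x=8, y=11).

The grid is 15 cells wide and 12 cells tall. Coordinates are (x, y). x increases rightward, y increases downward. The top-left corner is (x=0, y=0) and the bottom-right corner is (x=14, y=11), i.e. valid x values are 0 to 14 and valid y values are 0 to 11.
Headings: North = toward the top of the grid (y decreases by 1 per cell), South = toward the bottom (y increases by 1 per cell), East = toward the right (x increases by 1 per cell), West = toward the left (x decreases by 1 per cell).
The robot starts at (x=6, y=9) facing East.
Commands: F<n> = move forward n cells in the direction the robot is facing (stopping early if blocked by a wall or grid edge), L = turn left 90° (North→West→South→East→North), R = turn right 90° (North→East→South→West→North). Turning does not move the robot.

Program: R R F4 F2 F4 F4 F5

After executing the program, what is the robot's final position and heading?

Answer: Final position: (x=4, y=9), facing West

Derivation:
Start: (x=6, y=9), facing East
  R: turn right, now facing South
  R: turn right, now facing West
  F4: move forward 2/4 (blocked), now at (x=4, y=9)
  F2: move forward 0/2 (blocked), now at (x=4, y=9)
  F4: move forward 0/4 (blocked), now at (x=4, y=9)
  F4: move forward 0/4 (blocked), now at (x=4, y=9)
  F5: move forward 0/5 (blocked), now at (x=4, y=9)
Final: (x=4, y=9), facing West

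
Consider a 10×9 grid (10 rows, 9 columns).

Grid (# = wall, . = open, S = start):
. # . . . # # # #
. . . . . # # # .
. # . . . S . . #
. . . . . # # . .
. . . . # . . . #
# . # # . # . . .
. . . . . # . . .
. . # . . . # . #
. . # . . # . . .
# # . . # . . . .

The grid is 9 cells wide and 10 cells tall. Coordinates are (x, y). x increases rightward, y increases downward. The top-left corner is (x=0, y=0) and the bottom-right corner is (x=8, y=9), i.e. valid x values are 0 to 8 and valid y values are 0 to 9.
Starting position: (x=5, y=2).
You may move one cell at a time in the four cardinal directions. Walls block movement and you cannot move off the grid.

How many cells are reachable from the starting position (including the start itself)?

BFS flood-fill from (x=5, y=2):
  Distance 0: (x=5, y=2)
  Distance 1: (x=4, y=2), (x=6, y=2)
  Distance 2: (x=4, y=1), (x=3, y=2), (x=7, y=2), (x=4, y=3)
  Distance 3: (x=4, y=0), (x=3, y=1), (x=2, y=2), (x=3, y=3), (x=7, y=3)
  Distance 4: (x=3, y=0), (x=2, y=1), (x=2, y=3), (x=8, y=3), (x=3, y=4), (x=7, y=4)
  Distance 5: (x=2, y=0), (x=1, y=1), (x=1, y=3), (x=2, y=4), (x=6, y=4), (x=7, y=5)
  Distance 6: (x=0, y=1), (x=0, y=3), (x=1, y=4), (x=5, y=4), (x=6, y=5), (x=8, y=5), (x=7, y=6)
  Distance 7: (x=0, y=0), (x=0, y=2), (x=0, y=4), (x=1, y=5), (x=6, y=6), (x=8, y=6), (x=7, y=7)
  Distance 8: (x=1, y=6), (x=7, y=8)
  Distance 9: (x=0, y=6), (x=2, y=6), (x=1, y=7), (x=6, y=8), (x=8, y=8), (x=7, y=9)
  Distance 10: (x=3, y=6), (x=0, y=7), (x=1, y=8), (x=6, y=9), (x=8, y=9)
  Distance 11: (x=4, y=6), (x=3, y=7), (x=0, y=8), (x=5, y=9)
  Distance 12: (x=4, y=5), (x=4, y=7), (x=3, y=8)
  Distance 13: (x=5, y=7), (x=4, y=8), (x=3, y=9)
  Distance 14: (x=2, y=9)
Total reachable: 62 (grid has 63 open cells total)

Answer: Reachable cells: 62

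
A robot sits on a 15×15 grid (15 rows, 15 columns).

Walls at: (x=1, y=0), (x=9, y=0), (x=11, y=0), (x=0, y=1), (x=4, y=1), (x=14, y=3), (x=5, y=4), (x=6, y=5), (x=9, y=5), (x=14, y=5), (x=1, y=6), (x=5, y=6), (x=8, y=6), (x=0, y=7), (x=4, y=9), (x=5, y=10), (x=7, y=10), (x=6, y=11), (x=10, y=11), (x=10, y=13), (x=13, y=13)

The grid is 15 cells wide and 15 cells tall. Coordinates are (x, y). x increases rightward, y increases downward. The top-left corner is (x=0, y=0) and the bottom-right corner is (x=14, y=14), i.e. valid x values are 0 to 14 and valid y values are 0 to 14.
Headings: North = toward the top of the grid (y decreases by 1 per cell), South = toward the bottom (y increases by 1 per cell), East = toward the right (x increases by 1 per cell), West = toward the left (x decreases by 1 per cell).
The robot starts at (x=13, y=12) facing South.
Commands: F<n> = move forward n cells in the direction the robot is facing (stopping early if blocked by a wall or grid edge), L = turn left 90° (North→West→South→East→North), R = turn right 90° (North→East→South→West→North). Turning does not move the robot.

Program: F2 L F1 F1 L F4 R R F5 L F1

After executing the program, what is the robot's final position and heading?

Start: (x=13, y=12), facing South
  F2: move forward 0/2 (blocked), now at (x=13, y=12)
  L: turn left, now facing East
  F1: move forward 1, now at (x=14, y=12)
  F1: move forward 0/1 (blocked), now at (x=14, y=12)
  L: turn left, now facing North
  F4: move forward 4, now at (x=14, y=8)
  R: turn right, now facing East
  R: turn right, now facing South
  F5: move forward 5, now at (x=14, y=13)
  L: turn left, now facing East
  F1: move forward 0/1 (blocked), now at (x=14, y=13)
Final: (x=14, y=13), facing East

Answer: Final position: (x=14, y=13), facing East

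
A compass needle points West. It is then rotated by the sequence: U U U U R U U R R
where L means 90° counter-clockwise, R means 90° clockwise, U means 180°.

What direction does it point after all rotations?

Start: West
  U (U-turn (180°)) -> East
  U (U-turn (180°)) -> West
  U (U-turn (180°)) -> East
  U (U-turn (180°)) -> West
  R (right (90° clockwise)) -> North
  U (U-turn (180°)) -> South
  U (U-turn (180°)) -> North
  R (right (90° clockwise)) -> East
  R (right (90° clockwise)) -> South
Final: South

Answer: Final heading: South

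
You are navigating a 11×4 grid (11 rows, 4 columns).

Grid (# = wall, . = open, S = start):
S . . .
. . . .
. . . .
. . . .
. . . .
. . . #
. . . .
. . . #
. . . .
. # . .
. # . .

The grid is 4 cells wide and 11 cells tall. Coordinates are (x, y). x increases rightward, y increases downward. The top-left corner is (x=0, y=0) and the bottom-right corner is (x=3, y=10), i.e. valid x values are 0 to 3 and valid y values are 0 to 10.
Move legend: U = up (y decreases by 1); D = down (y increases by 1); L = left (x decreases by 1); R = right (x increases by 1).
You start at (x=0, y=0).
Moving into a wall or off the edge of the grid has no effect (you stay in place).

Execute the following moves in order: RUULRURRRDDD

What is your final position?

Answer: Final position: (x=3, y=3)

Derivation:
Start: (x=0, y=0)
  R (right): (x=0, y=0) -> (x=1, y=0)
  U (up): blocked, stay at (x=1, y=0)
  U (up): blocked, stay at (x=1, y=0)
  L (left): (x=1, y=0) -> (x=0, y=0)
  R (right): (x=0, y=0) -> (x=1, y=0)
  U (up): blocked, stay at (x=1, y=0)
  R (right): (x=1, y=0) -> (x=2, y=0)
  R (right): (x=2, y=0) -> (x=3, y=0)
  R (right): blocked, stay at (x=3, y=0)
  D (down): (x=3, y=0) -> (x=3, y=1)
  D (down): (x=3, y=1) -> (x=3, y=2)
  D (down): (x=3, y=2) -> (x=3, y=3)
Final: (x=3, y=3)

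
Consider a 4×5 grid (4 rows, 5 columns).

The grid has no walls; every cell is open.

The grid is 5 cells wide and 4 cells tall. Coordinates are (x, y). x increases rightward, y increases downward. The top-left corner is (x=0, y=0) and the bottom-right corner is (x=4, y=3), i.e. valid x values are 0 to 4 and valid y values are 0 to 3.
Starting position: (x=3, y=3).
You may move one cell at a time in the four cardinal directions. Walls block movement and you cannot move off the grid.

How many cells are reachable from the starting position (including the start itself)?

Answer: Reachable cells: 20

Derivation:
BFS flood-fill from (x=3, y=3):
  Distance 0: (x=3, y=3)
  Distance 1: (x=3, y=2), (x=2, y=3), (x=4, y=3)
  Distance 2: (x=3, y=1), (x=2, y=2), (x=4, y=2), (x=1, y=3)
  Distance 3: (x=3, y=0), (x=2, y=1), (x=4, y=1), (x=1, y=2), (x=0, y=3)
  Distance 4: (x=2, y=0), (x=4, y=0), (x=1, y=1), (x=0, y=2)
  Distance 5: (x=1, y=0), (x=0, y=1)
  Distance 6: (x=0, y=0)
Total reachable: 20 (grid has 20 open cells total)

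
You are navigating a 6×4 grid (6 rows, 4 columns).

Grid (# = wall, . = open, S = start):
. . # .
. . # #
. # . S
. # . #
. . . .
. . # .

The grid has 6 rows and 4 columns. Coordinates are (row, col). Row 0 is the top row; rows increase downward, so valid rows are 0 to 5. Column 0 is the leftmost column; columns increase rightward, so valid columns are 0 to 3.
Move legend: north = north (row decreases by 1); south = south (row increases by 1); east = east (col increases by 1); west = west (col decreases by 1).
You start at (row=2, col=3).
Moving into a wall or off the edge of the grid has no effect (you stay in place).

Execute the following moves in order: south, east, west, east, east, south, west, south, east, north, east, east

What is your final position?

Answer: Final position: (row=2, col=3)

Derivation:
Start: (row=2, col=3)
  south (south): blocked, stay at (row=2, col=3)
  east (east): blocked, stay at (row=2, col=3)
  west (west): (row=2, col=3) -> (row=2, col=2)
  east (east): (row=2, col=2) -> (row=2, col=3)
  east (east): blocked, stay at (row=2, col=3)
  south (south): blocked, stay at (row=2, col=3)
  west (west): (row=2, col=3) -> (row=2, col=2)
  south (south): (row=2, col=2) -> (row=3, col=2)
  east (east): blocked, stay at (row=3, col=2)
  north (north): (row=3, col=2) -> (row=2, col=2)
  east (east): (row=2, col=2) -> (row=2, col=3)
  east (east): blocked, stay at (row=2, col=3)
Final: (row=2, col=3)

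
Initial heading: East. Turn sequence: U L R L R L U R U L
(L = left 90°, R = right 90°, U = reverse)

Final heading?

Start: East
  U (U-turn (180°)) -> West
  L (left (90° counter-clockwise)) -> South
  R (right (90° clockwise)) -> West
  L (left (90° counter-clockwise)) -> South
  R (right (90° clockwise)) -> West
  L (left (90° counter-clockwise)) -> South
  U (U-turn (180°)) -> North
  R (right (90° clockwise)) -> East
  U (U-turn (180°)) -> West
  L (left (90° counter-clockwise)) -> South
Final: South

Answer: Final heading: South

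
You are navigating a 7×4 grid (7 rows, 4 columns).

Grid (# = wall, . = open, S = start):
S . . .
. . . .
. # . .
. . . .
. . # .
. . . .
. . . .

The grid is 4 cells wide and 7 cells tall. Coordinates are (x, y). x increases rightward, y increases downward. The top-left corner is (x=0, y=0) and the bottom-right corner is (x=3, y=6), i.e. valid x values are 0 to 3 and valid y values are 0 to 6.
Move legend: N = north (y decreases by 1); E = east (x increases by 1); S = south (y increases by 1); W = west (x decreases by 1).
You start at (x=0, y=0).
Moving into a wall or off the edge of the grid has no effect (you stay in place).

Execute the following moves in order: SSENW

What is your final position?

Answer: Final position: (x=0, y=1)

Derivation:
Start: (x=0, y=0)
  S (south): (x=0, y=0) -> (x=0, y=1)
  S (south): (x=0, y=1) -> (x=0, y=2)
  E (east): blocked, stay at (x=0, y=2)
  N (north): (x=0, y=2) -> (x=0, y=1)
  W (west): blocked, stay at (x=0, y=1)
Final: (x=0, y=1)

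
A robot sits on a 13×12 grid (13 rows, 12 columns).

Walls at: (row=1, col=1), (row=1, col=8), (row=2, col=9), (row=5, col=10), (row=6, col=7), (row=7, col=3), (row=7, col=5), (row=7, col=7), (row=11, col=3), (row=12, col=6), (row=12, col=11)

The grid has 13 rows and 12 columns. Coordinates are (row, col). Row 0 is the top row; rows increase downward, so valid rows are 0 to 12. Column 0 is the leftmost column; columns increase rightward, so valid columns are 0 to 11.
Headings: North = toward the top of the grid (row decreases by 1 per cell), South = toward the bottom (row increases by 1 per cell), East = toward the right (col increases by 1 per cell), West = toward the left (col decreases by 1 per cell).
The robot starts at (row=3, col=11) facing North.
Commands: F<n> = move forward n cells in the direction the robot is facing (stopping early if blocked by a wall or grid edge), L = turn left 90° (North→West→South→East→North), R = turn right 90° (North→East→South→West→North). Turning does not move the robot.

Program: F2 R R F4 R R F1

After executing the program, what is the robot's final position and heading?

Start: (row=3, col=11), facing North
  F2: move forward 2, now at (row=1, col=11)
  R: turn right, now facing East
  R: turn right, now facing South
  F4: move forward 4, now at (row=5, col=11)
  R: turn right, now facing West
  R: turn right, now facing North
  F1: move forward 1, now at (row=4, col=11)
Final: (row=4, col=11), facing North

Answer: Final position: (row=4, col=11), facing North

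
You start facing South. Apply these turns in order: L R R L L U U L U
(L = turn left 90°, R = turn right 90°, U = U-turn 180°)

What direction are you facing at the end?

Start: South
  L (left (90° counter-clockwise)) -> East
  R (right (90° clockwise)) -> South
  R (right (90° clockwise)) -> West
  L (left (90° counter-clockwise)) -> South
  L (left (90° counter-clockwise)) -> East
  U (U-turn (180°)) -> West
  U (U-turn (180°)) -> East
  L (left (90° counter-clockwise)) -> North
  U (U-turn (180°)) -> South
Final: South

Answer: Final heading: South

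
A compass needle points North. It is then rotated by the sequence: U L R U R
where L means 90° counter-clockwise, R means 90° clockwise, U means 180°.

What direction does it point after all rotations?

Answer: Final heading: East

Derivation:
Start: North
  U (U-turn (180°)) -> South
  L (left (90° counter-clockwise)) -> East
  R (right (90° clockwise)) -> South
  U (U-turn (180°)) -> North
  R (right (90° clockwise)) -> East
Final: East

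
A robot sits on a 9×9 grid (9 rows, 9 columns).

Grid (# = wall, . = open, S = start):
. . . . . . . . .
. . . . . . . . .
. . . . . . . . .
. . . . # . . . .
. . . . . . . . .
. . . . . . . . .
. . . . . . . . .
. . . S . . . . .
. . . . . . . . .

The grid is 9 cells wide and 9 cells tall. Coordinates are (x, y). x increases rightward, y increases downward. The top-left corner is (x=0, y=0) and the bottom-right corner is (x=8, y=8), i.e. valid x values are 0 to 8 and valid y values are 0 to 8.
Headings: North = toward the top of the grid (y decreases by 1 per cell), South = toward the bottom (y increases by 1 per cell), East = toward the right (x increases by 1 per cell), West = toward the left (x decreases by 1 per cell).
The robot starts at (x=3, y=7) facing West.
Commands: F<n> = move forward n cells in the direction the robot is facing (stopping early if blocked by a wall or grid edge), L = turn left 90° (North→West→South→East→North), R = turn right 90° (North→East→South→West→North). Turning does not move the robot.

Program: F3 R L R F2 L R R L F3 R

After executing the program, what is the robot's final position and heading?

Answer: Final position: (x=0, y=2), facing East

Derivation:
Start: (x=3, y=7), facing West
  F3: move forward 3, now at (x=0, y=7)
  R: turn right, now facing North
  L: turn left, now facing West
  R: turn right, now facing North
  F2: move forward 2, now at (x=0, y=5)
  L: turn left, now facing West
  R: turn right, now facing North
  R: turn right, now facing East
  L: turn left, now facing North
  F3: move forward 3, now at (x=0, y=2)
  R: turn right, now facing East
Final: (x=0, y=2), facing East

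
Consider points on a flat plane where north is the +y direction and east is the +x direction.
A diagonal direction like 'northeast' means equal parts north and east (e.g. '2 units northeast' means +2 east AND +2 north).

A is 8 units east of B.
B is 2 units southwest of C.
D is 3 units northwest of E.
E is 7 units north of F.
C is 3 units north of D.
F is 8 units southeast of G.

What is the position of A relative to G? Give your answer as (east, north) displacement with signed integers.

Answer: A is at (east=11, north=3) relative to G.

Derivation:
Place G at the origin (east=0, north=0).
  F is 8 units southeast of G: delta (east=+8, north=-8); F at (east=8, north=-8).
  E is 7 units north of F: delta (east=+0, north=+7); E at (east=8, north=-1).
  D is 3 units northwest of E: delta (east=-3, north=+3); D at (east=5, north=2).
  C is 3 units north of D: delta (east=+0, north=+3); C at (east=5, north=5).
  B is 2 units southwest of C: delta (east=-2, north=-2); B at (east=3, north=3).
  A is 8 units east of B: delta (east=+8, north=+0); A at (east=11, north=3).
Therefore A relative to G: (east=11, north=3).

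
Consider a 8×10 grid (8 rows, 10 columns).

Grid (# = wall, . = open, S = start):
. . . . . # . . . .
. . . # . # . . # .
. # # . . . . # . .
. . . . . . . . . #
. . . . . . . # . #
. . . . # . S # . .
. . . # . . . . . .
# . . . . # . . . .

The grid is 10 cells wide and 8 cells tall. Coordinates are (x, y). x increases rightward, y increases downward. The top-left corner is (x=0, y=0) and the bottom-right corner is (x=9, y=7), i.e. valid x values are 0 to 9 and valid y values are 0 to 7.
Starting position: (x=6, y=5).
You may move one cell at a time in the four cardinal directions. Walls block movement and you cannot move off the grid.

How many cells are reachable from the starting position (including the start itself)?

Answer: Reachable cells: 65

Derivation:
BFS flood-fill from (x=6, y=5):
  Distance 0: (x=6, y=5)
  Distance 1: (x=6, y=4), (x=5, y=5), (x=6, y=6)
  Distance 2: (x=6, y=3), (x=5, y=4), (x=5, y=6), (x=7, y=6), (x=6, y=7)
  Distance 3: (x=6, y=2), (x=5, y=3), (x=7, y=3), (x=4, y=4), (x=4, y=6), (x=8, y=6), (x=7, y=7)
  Distance 4: (x=6, y=1), (x=5, y=2), (x=4, y=3), (x=8, y=3), (x=3, y=4), (x=8, y=5), (x=9, y=6), (x=4, y=7), (x=8, y=7)
  Distance 5: (x=6, y=0), (x=7, y=1), (x=4, y=2), (x=8, y=2), (x=3, y=3), (x=2, y=4), (x=8, y=4), (x=3, y=5), (x=9, y=5), (x=3, y=7), (x=9, y=7)
  Distance 6: (x=7, y=0), (x=4, y=1), (x=3, y=2), (x=9, y=2), (x=2, y=3), (x=1, y=4), (x=2, y=5), (x=2, y=7)
  Distance 7: (x=4, y=0), (x=8, y=0), (x=9, y=1), (x=1, y=3), (x=0, y=4), (x=1, y=5), (x=2, y=6), (x=1, y=7)
  Distance 8: (x=3, y=0), (x=9, y=0), (x=0, y=3), (x=0, y=5), (x=1, y=6)
  Distance 9: (x=2, y=0), (x=0, y=2), (x=0, y=6)
  Distance 10: (x=1, y=0), (x=0, y=1), (x=2, y=1)
  Distance 11: (x=0, y=0), (x=1, y=1)
Total reachable: 65 (grid has 65 open cells total)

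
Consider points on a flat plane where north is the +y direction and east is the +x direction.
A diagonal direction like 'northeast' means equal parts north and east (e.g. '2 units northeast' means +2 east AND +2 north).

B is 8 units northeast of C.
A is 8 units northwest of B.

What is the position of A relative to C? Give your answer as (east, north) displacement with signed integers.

Answer: A is at (east=0, north=16) relative to C.

Derivation:
Place C at the origin (east=0, north=0).
  B is 8 units northeast of C: delta (east=+8, north=+8); B at (east=8, north=8).
  A is 8 units northwest of B: delta (east=-8, north=+8); A at (east=0, north=16).
Therefore A relative to C: (east=0, north=16).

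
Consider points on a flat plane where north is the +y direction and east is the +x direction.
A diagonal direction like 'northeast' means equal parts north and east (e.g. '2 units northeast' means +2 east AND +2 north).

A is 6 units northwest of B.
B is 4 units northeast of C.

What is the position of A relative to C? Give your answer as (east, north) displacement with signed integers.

Answer: A is at (east=-2, north=10) relative to C.

Derivation:
Place C at the origin (east=0, north=0).
  B is 4 units northeast of C: delta (east=+4, north=+4); B at (east=4, north=4).
  A is 6 units northwest of B: delta (east=-6, north=+6); A at (east=-2, north=10).
Therefore A relative to C: (east=-2, north=10).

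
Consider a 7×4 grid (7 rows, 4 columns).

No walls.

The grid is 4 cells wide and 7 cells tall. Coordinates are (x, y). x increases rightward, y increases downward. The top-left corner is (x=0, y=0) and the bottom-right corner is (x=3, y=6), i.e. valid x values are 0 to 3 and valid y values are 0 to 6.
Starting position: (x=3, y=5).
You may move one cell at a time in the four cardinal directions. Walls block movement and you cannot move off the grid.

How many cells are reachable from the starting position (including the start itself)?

BFS flood-fill from (x=3, y=5):
  Distance 0: (x=3, y=5)
  Distance 1: (x=3, y=4), (x=2, y=5), (x=3, y=6)
  Distance 2: (x=3, y=3), (x=2, y=4), (x=1, y=5), (x=2, y=6)
  Distance 3: (x=3, y=2), (x=2, y=3), (x=1, y=4), (x=0, y=5), (x=1, y=6)
  Distance 4: (x=3, y=1), (x=2, y=2), (x=1, y=3), (x=0, y=4), (x=0, y=6)
  Distance 5: (x=3, y=0), (x=2, y=1), (x=1, y=2), (x=0, y=3)
  Distance 6: (x=2, y=0), (x=1, y=1), (x=0, y=2)
  Distance 7: (x=1, y=0), (x=0, y=1)
  Distance 8: (x=0, y=0)
Total reachable: 28 (grid has 28 open cells total)

Answer: Reachable cells: 28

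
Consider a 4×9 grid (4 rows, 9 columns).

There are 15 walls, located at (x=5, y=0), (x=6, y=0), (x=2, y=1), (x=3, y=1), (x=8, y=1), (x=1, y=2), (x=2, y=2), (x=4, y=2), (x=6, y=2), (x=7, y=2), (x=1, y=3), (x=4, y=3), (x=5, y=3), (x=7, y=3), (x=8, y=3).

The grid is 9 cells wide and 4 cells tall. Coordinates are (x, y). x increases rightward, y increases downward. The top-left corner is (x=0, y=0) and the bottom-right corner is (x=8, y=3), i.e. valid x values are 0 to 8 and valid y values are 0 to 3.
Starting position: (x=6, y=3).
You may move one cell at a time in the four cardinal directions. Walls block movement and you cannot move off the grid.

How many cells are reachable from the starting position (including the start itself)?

Answer: Reachable cells: 1

Derivation:
BFS flood-fill from (x=6, y=3):
  Distance 0: (x=6, y=3)
Total reachable: 1 (grid has 21 open cells total)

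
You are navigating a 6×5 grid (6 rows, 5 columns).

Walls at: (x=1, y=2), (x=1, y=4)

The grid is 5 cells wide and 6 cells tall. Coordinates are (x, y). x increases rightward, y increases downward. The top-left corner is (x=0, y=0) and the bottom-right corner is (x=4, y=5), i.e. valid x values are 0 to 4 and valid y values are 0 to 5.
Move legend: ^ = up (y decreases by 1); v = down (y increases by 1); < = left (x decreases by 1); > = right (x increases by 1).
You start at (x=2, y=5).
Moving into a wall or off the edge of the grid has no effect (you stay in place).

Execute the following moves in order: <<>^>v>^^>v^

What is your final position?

Answer: Final position: (x=4, y=3)

Derivation:
Start: (x=2, y=5)
  < (left): (x=2, y=5) -> (x=1, y=5)
  < (left): (x=1, y=5) -> (x=0, y=5)
  > (right): (x=0, y=5) -> (x=1, y=5)
  ^ (up): blocked, stay at (x=1, y=5)
  > (right): (x=1, y=5) -> (x=2, y=5)
  v (down): blocked, stay at (x=2, y=5)
  > (right): (x=2, y=5) -> (x=3, y=5)
  ^ (up): (x=3, y=5) -> (x=3, y=4)
  ^ (up): (x=3, y=4) -> (x=3, y=3)
  > (right): (x=3, y=3) -> (x=4, y=3)
  v (down): (x=4, y=3) -> (x=4, y=4)
  ^ (up): (x=4, y=4) -> (x=4, y=3)
Final: (x=4, y=3)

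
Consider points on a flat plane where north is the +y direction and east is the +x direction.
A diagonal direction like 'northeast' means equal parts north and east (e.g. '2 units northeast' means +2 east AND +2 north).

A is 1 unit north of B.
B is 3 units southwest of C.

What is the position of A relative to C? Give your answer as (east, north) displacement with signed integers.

Place C at the origin (east=0, north=0).
  B is 3 units southwest of C: delta (east=-3, north=-3); B at (east=-3, north=-3).
  A is 1 unit north of B: delta (east=+0, north=+1); A at (east=-3, north=-2).
Therefore A relative to C: (east=-3, north=-2).

Answer: A is at (east=-3, north=-2) relative to C.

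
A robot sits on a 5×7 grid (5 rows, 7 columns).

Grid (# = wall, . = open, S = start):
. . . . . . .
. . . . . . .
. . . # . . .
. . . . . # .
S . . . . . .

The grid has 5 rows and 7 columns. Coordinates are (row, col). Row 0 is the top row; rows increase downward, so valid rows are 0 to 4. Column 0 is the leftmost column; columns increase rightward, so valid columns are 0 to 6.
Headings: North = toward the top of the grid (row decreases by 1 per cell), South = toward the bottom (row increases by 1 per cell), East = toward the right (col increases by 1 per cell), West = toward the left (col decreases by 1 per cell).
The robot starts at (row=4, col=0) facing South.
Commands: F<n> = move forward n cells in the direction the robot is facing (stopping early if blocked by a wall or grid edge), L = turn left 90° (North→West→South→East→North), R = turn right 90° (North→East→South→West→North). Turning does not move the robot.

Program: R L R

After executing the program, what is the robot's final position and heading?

Answer: Final position: (row=4, col=0), facing West

Derivation:
Start: (row=4, col=0), facing South
  R: turn right, now facing West
  L: turn left, now facing South
  R: turn right, now facing West
Final: (row=4, col=0), facing West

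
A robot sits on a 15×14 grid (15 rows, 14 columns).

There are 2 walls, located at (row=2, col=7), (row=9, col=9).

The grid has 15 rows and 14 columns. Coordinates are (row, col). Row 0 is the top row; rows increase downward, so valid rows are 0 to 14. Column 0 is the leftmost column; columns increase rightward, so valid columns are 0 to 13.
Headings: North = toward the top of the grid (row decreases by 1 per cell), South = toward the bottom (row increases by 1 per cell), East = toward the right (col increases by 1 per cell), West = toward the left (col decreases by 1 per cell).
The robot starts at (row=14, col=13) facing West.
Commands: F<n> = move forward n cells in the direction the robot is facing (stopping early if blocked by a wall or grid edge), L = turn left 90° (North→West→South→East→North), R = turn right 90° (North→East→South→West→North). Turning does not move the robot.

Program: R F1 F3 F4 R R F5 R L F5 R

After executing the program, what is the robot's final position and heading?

Start: (row=14, col=13), facing West
  R: turn right, now facing North
  F1: move forward 1, now at (row=13, col=13)
  F3: move forward 3, now at (row=10, col=13)
  F4: move forward 4, now at (row=6, col=13)
  R: turn right, now facing East
  R: turn right, now facing South
  F5: move forward 5, now at (row=11, col=13)
  R: turn right, now facing West
  L: turn left, now facing South
  F5: move forward 3/5 (blocked), now at (row=14, col=13)
  R: turn right, now facing West
Final: (row=14, col=13), facing West

Answer: Final position: (row=14, col=13), facing West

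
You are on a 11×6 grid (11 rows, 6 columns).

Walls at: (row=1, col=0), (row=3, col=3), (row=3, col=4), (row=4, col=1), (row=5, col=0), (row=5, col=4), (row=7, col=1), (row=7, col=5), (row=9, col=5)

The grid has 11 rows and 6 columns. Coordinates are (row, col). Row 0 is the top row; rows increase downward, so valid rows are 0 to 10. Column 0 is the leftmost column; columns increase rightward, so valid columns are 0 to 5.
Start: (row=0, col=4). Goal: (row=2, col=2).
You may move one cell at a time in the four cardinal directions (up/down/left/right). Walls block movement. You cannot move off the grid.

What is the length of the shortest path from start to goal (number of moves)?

Answer: Shortest path length: 4

Derivation:
BFS from (row=0, col=4) until reaching (row=2, col=2):
  Distance 0: (row=0, col=4)
  Distance 1: (row=0, col=3), (row=0, col=5), (row=1, col=4)
  Distance 2: (row=0, col=2), (row=1, col=3), (row=1, col=5), (row=2, col=4)
  Distance 3: (row=0, col=1), (row=1, col=2), (row=2, col=3), (row=2, col=5)
  Distance 4: (row=0, col=0), (row=1, col=1), (row=2, col=2), (row=3, col=5)  <- goal reached here
One shortest path (4 moves): (row=0, col=4) -> (row=0, col=3) -> (row=0, col=2) -> (row=1, col=2) -> (row=2, col=2)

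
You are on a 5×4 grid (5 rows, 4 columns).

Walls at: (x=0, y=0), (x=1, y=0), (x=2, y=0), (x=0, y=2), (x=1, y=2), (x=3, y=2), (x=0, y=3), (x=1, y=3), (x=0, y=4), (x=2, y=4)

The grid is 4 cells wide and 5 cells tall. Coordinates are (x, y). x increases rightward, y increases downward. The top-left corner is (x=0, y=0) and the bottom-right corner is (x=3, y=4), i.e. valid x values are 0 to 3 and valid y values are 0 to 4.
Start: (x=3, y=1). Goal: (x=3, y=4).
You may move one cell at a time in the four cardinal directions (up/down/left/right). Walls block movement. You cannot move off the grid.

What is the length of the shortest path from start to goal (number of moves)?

BFS from (x=3, y=1) until reaching (x=3, y=4):
  Distance 0: (x=3, y=1)
  Distance 1: (x=3, y=0), (x=2, y=1)
  Distance 2: (x=1, y=1), (x=2, y=2)
  Distance 3: (x=0, y=1), (x=2, y=3)
  Distance 4: (x=3, y=3)
  Distance 5: (x=3, y=4)  <- goal reached here
One shortest path (5 moves): (x=3, y=1) -> (x=2, y=1) -> (x=2, y=2) -> (x=2, y=3) -> (x=3, y=3) -> (x=3, y=4)

Answer: Shortest path length: 5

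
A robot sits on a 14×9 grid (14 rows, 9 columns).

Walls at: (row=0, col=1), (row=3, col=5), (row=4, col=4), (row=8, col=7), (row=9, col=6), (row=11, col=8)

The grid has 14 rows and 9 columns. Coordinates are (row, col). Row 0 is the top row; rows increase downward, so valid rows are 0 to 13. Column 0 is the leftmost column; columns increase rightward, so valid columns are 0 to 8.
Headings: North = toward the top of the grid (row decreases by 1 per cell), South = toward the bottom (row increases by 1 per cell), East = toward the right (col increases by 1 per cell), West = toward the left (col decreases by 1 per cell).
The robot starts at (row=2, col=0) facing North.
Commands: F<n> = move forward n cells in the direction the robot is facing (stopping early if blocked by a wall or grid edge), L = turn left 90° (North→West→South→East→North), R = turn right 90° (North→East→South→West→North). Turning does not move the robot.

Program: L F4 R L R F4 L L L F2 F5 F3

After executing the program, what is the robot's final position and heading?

Answer: Final position: (row=0, col=0), facing East

Derivation:
Start: (row=2, col=0), facing North
  L: turn left, now facing West
  F4: move forward 0/4 (blocked), now at (row=2, col=0)
  R: turn right, now facing North
  L: turn left, now facing West
  R: turn right, now facing North
  F4: move forward 2/4 (blocked), now at (row=0, col=0)
  L: turn left, now facing West
  L: turn left, now facing South
  L: turn left, now facing East
  F2: move forward 0/2 (blocked), now at (row=0, col=0)
  F5: move forward 0/5 (blocked), now at (row=0, col=0)
  F3: move forward 0/3 (blocked), now at (row=0, col=0)
Final: (row=0, col=0), facing East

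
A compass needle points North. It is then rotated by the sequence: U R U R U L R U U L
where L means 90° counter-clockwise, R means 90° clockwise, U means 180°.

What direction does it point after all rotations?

Answer: Final heading: West

Derivation:
Start: North
  U (U-turn (180°)) -> South
  R (right (90° clockwise)) -> West
  U (U-turn (180°)) -> East
  R (right (90° clockwise)) -> South
  U (U-turn (180°)) -> North
  L (left (90° counter-clockwise)) -> West
  R (right (90° clockwise)) -> North
  U (U-turn (180°)) -> South
  U (U-turn (180°)) -> North
  L (left (90° counter-clockwise)) -> West
Final: West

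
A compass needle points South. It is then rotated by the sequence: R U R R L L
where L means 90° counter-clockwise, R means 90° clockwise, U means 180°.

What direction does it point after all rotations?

Answer: Final heading: East

Derivation:
Start: South
  R (right (90° clockwise)) -> West
  U (U-turn (180°)) -> East
  R (right (90° clockwise)) -> South
  R (right (90° clockwise)) -> West
  L (left (90° counter-clockwise)) -> South
  L (left (90° counter-clockwise)) -> East
Final: East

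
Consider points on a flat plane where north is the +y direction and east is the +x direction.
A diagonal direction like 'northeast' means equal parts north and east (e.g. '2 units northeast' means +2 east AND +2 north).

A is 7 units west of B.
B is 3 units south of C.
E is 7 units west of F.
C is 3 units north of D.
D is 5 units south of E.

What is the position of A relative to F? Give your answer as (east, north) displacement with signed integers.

Place F at the origin (east=0, north=0).
  E is 7 units west of F: delta (east=-7, north=+0); E at (east=-7, north=0).
  D is 5 units south of E: delta (east=+0, north=-5); D at (east=-7, north=-5).
  C is 3 units north of D: delta (east=+0, north=+3); C at (east=-7, north=-2).
  B is 3 units south of C: delta (east=+0, north=-3); B at (east=-7, north=-5).
  A is 7 units west of B: delta (east=-7, north=+0); A at (east=-14, north=-5).
Therefore A relative to F: (east=-14, north=-5).

Answer: A is at (east=-14, north=-5) relative to F.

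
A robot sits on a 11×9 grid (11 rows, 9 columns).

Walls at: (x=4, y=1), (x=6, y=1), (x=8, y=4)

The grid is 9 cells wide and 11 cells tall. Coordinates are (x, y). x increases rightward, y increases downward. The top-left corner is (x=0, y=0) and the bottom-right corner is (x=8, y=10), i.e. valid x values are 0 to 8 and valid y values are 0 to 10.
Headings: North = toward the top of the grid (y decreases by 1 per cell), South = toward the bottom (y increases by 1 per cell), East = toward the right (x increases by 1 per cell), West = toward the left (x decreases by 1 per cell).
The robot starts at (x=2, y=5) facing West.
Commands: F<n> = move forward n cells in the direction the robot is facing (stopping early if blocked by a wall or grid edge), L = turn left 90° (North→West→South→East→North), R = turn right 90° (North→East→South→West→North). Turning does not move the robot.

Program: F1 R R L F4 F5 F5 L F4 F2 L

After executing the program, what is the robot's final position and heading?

Start: (x=2, y=5), facing West
  F1: move forward 1, now at (x=1, y=5)
  R: turn right, now facing North
  R: turn right, now facing East
  L: turn left, now facing North
  F4: move forward 4, now at (x=1, y=1)
  F5: move forward 1/5 (blocked), now at (x=1, y=0)
  F5: move forward 0/5 (blocked), now at (x=1, y=0)
  L: turn left, now facing West
  F4: move forward 1/4 (blocked), now at (x=0, y=0)
  F2: move forward 0/2 (blocked), now at (x=0, y=0)
  L: turn left, now facing South
Final: (x=0, y=0), facing South

Answer: Final position: (x=0, y=0), facing South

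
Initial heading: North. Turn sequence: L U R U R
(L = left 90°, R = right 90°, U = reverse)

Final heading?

Answer: Final heading: East

Derivation:
Start: North
  L (left (90° counter-clockwise)) -> West
  U (U-turn (180°)) -> East
  R (right (90° clockwise)) -> South
  U (U-turn (180°)) -> North
  R (right (90° clockwise)) -> East
Final: East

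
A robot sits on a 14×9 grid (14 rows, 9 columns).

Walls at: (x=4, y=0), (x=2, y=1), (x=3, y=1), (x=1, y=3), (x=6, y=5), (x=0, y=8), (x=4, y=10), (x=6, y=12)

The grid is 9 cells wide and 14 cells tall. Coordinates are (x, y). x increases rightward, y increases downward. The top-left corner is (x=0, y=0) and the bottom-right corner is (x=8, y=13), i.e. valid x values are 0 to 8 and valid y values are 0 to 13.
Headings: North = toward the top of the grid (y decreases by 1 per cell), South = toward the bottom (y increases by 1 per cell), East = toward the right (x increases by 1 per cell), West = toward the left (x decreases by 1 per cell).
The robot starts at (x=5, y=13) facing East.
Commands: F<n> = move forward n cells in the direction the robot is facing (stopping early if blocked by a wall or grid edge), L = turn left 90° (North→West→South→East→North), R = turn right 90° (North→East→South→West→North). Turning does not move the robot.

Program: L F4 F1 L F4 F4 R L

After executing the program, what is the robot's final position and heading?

Start: (x=5, y=13), facing East
  L: turn left, now facing North
  F4: move forward 4, now at (x=5, y=9)
  F1: move forward 1, now at (x=5, y=8)
  L: turn left, now facing West
  F4: move forward 4, now at (x=1, y=8)
  F4: move forward 0/4 (blocked), now at (x=1, y=8)
  R: turn right, now facing North
  L: turn left, now facing West
Final: (x=1, y=8), facing West

Answer: Final position: (x=1, y=8), facing West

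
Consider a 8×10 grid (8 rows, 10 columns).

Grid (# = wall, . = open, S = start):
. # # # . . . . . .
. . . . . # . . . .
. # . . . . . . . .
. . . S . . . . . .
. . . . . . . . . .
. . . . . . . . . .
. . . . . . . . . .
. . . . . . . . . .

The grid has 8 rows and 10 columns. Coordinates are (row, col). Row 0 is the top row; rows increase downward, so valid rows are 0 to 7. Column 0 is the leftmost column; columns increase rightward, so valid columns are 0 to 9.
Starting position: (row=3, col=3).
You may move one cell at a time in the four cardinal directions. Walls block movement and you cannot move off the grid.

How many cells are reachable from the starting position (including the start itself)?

Answer: Reachable cells: 75

Derivation:
BFS flood-fill from (row=3, col=3):
  Distance 0: (row=3, col=3)
  Distance 1: (row=2, col=3), (row=3, col=2), (row=3, col=4), (row=4, col=3)
  Distance 2: (row=1, col=3), (row=2, col=2), (row=2, col=4), (row=3, col=1), (row=3, col=5), (row=4, col=2), (row=4, col=4), (row=5, col=3)
  Distance 3: (row=1, col=2), (row=1, col=4), (row=2, col=5), (row=3, col=0), (row=3, col=6), (row=4, col=1), (row=4, col=5), (row=5, col=2), (row=5, col=4), (row=6, col=3)
  Distance 4: (row=0, col=4), (row=1, col=1), (row=2, col=0), (row=2, col=6), (row=3, col=7), (row=4, col=0), (row=4, col=6), (row=5, col=1), (row=5, col=5), (row=6, col=2), (row=6, col=4), (row=7, col=3)
  Distance 5: (row=0, col=5), (row=1, col=0), (row=1, col=6), (row=2, col=7), (row=3, col=8), (row=4, col=7), (row=5, col=0), (row=5, col=6), (row=6, col=1), (row=6, col=5), (row=7, col=2), (row=7, col=4)
  Distance 6: (row=0, col=0), (row=0, col=6), (row=1, col=7), (row=2, col=8), (row=3, col=9), (row=4, col=8), (row=5, col=7), (row=6, col=0), (row=6, col=6), (row=7, col=1), (row=7, col=5)
  Distance 7: (row=0, col=7), (row=1, col=8), (row=2, col=9), (row=4, col=9), (row=5, col=8), (row=6, col=7), (row=7, col=0), (row=7, col=6)
  Distance 8: (row=0, col=8), (row=1, col=9), (row=5, col=9), (row=6, col=8), (row=7, col=7)
  Distance 9: (row=0, col=9), (row=6, col=9), (row=7, col=8)
  Distance 10: (row=7, col=9)
Total reachable: 75 (grid has 75 open cells total)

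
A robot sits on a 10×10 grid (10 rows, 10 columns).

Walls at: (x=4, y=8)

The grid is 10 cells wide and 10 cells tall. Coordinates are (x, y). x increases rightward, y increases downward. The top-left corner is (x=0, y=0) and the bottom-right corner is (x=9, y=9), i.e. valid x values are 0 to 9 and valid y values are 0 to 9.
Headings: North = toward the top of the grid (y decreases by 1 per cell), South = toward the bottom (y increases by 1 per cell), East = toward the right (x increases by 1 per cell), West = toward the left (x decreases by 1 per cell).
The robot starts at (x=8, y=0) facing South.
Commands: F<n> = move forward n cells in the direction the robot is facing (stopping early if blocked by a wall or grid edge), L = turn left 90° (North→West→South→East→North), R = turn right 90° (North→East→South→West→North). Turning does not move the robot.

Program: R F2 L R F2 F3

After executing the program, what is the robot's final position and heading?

Answer: Final position: (x=1, y=0), facing West

Derivation:
Start: (x=8, y=0), facing South
  R: turn right, now facing West
  F2: move forward 2, now at (x=6, y=0)
  L: turn left, now facing South
  R: turn right, now facing West
  F2: move forward 2, now at (x=4, y=0)
  F3: move forward 3, now at (x=1, y=0)
Final: (x=1, y=0), facing West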